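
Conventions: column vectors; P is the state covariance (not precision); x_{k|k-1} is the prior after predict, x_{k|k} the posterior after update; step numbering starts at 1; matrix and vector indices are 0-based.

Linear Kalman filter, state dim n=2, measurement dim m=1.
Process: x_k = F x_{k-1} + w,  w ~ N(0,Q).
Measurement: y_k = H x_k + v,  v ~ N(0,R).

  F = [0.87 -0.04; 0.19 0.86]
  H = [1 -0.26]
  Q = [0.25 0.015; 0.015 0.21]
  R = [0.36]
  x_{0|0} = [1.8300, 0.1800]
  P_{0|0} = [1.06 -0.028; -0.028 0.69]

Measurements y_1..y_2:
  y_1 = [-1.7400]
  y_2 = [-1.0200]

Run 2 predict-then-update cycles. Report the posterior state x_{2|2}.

x_post = [-0.8082, 0.3986]

step 1: x^-=[1.5849, 0.5025]  P^-=[1.0554 0.1457; 0.1457 0.7494]  S=[1.3902]  K=[0.7319; -0.0353]  nu=[-3.1943]  x^+=[-0.7529, 0.6153]  P^+=[0.3107 0.1817; 0.1817 0.7477]
step 2: x^-=[-0.6796, 0.3861]  P^-=[0.4737 0.1752; 0.1752 0.8336]  S=[0.7990]  K=[0.5359; -0.0520]  nu=[-0.2400]  x^+=[-0.8082, 0.3986]  P^+=[0.2443 0.1975; 0.1975 0.8314]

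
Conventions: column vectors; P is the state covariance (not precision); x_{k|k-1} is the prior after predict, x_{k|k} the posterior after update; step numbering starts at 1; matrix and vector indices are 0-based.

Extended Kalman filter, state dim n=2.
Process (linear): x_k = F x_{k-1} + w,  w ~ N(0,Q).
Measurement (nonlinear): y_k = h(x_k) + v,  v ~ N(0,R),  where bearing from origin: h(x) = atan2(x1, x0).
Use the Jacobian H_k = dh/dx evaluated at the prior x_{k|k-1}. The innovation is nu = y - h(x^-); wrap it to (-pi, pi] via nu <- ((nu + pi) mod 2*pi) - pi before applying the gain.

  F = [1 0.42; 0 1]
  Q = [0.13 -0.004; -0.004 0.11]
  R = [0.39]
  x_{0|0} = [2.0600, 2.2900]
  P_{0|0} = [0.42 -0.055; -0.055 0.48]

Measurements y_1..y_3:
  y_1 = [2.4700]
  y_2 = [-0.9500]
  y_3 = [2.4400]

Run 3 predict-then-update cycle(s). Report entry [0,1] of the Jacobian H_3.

H_jac[0,1] = 0.1589

step 1: x^-=[3.0218, 2.2900]  P^-=[0.5885 0.1426; 0.1426 0.5900]  H_jac=[-0.1593 0.2102]  S=[0.4215]  K=[-0.1513; 0.2404]  nu=[1.8215]  x^+=[2.7462, 2.7278]  P^+=[0.5788 0.1579; 0.1579 0.5656]
step 2: x^-=[3.8919, 2.7278]  P^-=[0.9413 0.3915; 0.3915 0.6756]  H_jac=[-0.1208 0.1723]  S=[0.4075]  K=[-0.1134; 0.1697]  nu=[-1.5613]  x^+=[4.0690, 2.4629]  P^+=[0.9360 0.3993; 0.3993 0.6639]
step 3: x^-=[5.1034, 2.4629]  P^-=[1.5186 0.6742; 0.6742 0.7739]  H_jac=[-0.0767 0.1589]  S=[0.4020]  K=[-0.0232; 0.1773]  nu=[1.9904]  x^+=[5.0572, 2.8159]  P^+=[1.5184 0.6758; 0.6758 0.7613]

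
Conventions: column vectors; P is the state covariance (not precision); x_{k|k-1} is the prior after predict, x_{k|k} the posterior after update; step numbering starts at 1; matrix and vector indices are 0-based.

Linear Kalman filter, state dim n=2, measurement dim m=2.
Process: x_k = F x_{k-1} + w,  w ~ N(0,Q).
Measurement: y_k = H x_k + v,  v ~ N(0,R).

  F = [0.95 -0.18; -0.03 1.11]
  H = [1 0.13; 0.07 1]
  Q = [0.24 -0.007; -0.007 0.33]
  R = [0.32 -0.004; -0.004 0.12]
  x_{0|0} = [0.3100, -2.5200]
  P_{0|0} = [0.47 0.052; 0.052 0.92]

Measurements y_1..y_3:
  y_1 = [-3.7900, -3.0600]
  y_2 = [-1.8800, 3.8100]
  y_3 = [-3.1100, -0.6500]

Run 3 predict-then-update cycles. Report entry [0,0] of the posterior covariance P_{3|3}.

step 1: x^-=[0.7481, -2.8065]  P^-=[0.6762 -0.1491; -0.1491 1.4605]  S=[0.9821 0.0827; 0.0827 1.5629]  K=[0.6773 -0.1010; -0.0368 0.9297]  nu=[-4.1733, -0.3059]  x^+=[-2.0475, -2.9372]  P^+=[0.2211 -0.0303; -0.0303 0.1138]
step 2: x^-=[-1.4164, -3.1989]  P^-=[0.4536 -0.0682; -0.0682 0.4725]  S=[0.7638 0.0204; 0.0204 0.5852]  K=[0.5844 -0.0826; -0.0302 0.8003]  nu=[-0.0477, 7.1080]  x^+=[-2.0314, 2.4914]  P^+=[0.1907 -0.0256; -0.0256 0.0980]
step 3: x^-=[-2.3782, 2.8263]  P^-=[0.4240 -0.0591; -0.0591 0.4526]  S=[0.7363 0.0248; 0.0248 0.5664]  K=[0.5680 -0.0769; -0.0272 0.7930]  nu=[-1.0992, -3.3099]  x^+=[-2.7480, 0.2316]  P^+=[0.1853 -0.0245; -0.0245 0.0970]

P_post[0,0] = 0.1853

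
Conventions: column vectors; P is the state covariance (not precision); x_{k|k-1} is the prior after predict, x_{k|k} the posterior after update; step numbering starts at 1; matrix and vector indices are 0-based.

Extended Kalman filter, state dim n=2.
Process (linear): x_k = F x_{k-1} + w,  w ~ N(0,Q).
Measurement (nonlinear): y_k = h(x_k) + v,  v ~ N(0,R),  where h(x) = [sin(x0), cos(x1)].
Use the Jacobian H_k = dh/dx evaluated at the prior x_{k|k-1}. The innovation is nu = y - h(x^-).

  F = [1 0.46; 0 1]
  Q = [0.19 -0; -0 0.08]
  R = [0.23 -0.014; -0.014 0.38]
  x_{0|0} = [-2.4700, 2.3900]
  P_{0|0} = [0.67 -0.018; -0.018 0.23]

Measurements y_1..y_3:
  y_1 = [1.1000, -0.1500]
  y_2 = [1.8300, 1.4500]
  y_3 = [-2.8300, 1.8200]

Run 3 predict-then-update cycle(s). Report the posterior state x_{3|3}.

x_post = [5.1262, 1.1316]

step 1: x^-=[-1.3706, 2.3900]  P^-=[0.8921 0.0878; 0.0878 0.3100]  H_jac=[0.1989 0.0000; 0.0000 -0.6828]  S=[0.2653 -0.0259; -0.0259 0.5245]  K=[0.6608 -0.0816; 0.0265 -0.4022]  nu=[2.0800, 0.5806]  x^+=[-0.0436, 2.2116]  P^+=[0.7700 0.0590; 0.0590 0.2244]
step 2: x^-=[0.9738, 2.2116]  P^-=[1.0617 0.1622; 0.1622 0.3044]  H_jac=[0.5622 0.0000; 0.0000 -0.8016]  S=[0.5656 -0.0871; -0.0871 0.5756]  K=[1.0450 -0.0678; 0.0982 -0.4091]  nu=[1.0030, 2.0478]  x^+=[1.8831, 1.4725]  P^+=[0.4292 0.0504; 0.0504 0.1956]
step 3: x^-=[2.5604, 1.4725]  P^-=[0.7069 0.1404; 0.1404 0.2756]  H_jac=[-0.8358 0.0000; 0.0000 -0.9952]  S=[0.7238 0.1028; 0.1028 0.6530]  K=[-0.8039 -0.0874; -0.1048 -0.4036]  nu=[-3.3790, 1.7218]  x^+=[5.1262, 1.1316]  P^+=[0.2197 0.0221; 0.0221 0.1526]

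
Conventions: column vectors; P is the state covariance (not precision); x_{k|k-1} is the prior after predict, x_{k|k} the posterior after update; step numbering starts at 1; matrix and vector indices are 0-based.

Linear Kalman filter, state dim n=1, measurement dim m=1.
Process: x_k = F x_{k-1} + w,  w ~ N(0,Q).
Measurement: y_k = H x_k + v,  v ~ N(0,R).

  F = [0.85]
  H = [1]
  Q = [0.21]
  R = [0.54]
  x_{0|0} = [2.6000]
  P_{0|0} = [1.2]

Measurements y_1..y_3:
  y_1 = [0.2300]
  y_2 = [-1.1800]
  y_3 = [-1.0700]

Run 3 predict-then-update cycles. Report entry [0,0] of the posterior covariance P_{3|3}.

P_post[0,0] = 0.2270

step 1: x^-=[2.2100]  P^-=[1.0770]  S=[1.6170]  K=[0.6660]  nu=[-1.9800]  x^+=[0.8912]  P^+=[0.3597]
step 2: x^-=[0.7575]  P^-=[0.4699]  S=[1.0099]  K=[0.4653]  nu=[-1.9375]  x^+=[-0.1439]  P^+=[0.2512]
step 3: x^-=[-0.1224]  P^-=[0.3915]  S=[0.9315]  K=[0.4203]  nu=[-0.9476]  x^+=[-0.5207]  P^+=[0.2270]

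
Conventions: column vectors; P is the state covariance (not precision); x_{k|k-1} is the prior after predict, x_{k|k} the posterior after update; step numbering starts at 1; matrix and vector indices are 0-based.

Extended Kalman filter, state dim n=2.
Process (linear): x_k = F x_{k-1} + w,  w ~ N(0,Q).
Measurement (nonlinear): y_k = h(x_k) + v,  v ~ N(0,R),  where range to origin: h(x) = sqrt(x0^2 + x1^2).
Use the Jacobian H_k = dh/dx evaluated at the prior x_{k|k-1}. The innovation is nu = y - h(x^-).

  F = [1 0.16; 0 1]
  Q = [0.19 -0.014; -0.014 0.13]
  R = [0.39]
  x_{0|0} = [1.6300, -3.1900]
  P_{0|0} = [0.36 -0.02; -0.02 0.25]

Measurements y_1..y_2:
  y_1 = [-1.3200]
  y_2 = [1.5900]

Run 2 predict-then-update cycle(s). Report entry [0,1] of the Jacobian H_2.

H_jac[0,1] = -0.9950

step 1: x^-=[1.1196, -3.1900]  P^-=[0.5500 0.0060; 0.0060 0.3800]  H_jac=[0.3312 -0.9436]  S=[0.7849]  K=[0.2248; -0.4543]  nu=[-4.7008]  x^+=[0.0626, -1.0545]  P^+=[0.5103 0.0862; 0.0862 0.2180]
step 2: x^-=[-0.1061, -1.0545]  P^-=[0.7335 0.1071; 0.1071 0.3480]  H_jac=[-0.1001 -0.9950]  S=[0.7632]  K=[-0.2358; -0.4677]  nu=[0.5302]  x^+=[-0.2311, -1.3025]  P^+=[0.6911 0.0229; 0.0229 0.1810]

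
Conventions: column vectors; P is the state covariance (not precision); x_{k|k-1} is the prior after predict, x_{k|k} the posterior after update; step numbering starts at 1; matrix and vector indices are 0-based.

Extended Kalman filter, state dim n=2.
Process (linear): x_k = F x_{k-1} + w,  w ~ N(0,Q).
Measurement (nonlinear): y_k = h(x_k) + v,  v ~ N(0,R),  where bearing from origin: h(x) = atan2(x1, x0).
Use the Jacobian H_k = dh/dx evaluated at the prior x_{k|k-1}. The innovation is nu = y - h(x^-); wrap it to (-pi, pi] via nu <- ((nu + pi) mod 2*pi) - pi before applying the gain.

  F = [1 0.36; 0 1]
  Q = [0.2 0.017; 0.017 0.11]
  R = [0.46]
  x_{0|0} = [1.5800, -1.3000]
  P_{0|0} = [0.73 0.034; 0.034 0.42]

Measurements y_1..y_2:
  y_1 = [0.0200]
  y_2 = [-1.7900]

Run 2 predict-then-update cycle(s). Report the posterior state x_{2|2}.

step 1: x^-=[1.1120, -1.3000]  P^-=[1.0089 0.2022; 0.2022 0.5300]  H_jac=[0.4442 0.3800]  S=[0.8039]  K=[0.6531; 0.3623]  nu=[0.8832]  x^+=[1.6888, -0.9801]  P^+=[0.6660 0.0120; 0.0120 0.4245]
step 2: x^-=[1.3360, -0.9801]  P^-=[0.9297 0.1818; 0.1818 0.5345]  H_jac=[0.3570 0.4866]  S=[0.7682]  K=[0.5472; 0.4231]  nu=[-1.1571]  x^+=[0.7028, -1.4696]  P^+=[0.6997 0.0040; 0.0040 0.3970]

x_post = [0.7028, -1.4696]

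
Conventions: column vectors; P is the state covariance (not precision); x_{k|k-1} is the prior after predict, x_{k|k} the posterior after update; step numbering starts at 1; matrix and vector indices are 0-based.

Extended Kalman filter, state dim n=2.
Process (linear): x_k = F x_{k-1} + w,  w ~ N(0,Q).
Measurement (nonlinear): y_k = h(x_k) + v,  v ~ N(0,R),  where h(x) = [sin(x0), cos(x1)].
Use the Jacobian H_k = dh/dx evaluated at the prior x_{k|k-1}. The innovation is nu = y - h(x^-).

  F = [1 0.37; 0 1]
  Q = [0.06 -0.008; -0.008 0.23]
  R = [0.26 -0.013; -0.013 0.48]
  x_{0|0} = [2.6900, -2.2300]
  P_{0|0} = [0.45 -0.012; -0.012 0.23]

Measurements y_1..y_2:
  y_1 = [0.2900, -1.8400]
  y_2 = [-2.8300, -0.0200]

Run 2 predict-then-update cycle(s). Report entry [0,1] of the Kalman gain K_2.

K[0,1] = 0.0754

step 1: x^-=[1.8649, -2.2300]  P^-=[0.5326 0.0651; 0.0651 0.4600]  H_jac=[-0.2899 0.0000; 0.0000 0.7905]  S=[0.3048 -0.0279; -0.0279 0.7674]  K=[-0.5021 0.0488; -0.0186 0.4731]  nu=[-0.6671, -1.2275]  x^+=[2.1400, -2.7984]  P^+=[0.4526 0.0379; 0.0379 0.2876]
step 2: x^-=[1.1046, -2.7984]  P^-=[0.5800 0.1363; 0.1363 0.5176]  H_jac=[0.4495 0.0000; 0.0000 0.3365]  S=[0.3772 0.0076; 0.0076 0.5386]  K=[0.6897 0.0754; 0.1559 0.3212]  nu=[-3.7233, 0.9217]  x^+=[-1.3937, -3.0830]  P^+=[0.3967 0.0809; 0.0809 0.4521]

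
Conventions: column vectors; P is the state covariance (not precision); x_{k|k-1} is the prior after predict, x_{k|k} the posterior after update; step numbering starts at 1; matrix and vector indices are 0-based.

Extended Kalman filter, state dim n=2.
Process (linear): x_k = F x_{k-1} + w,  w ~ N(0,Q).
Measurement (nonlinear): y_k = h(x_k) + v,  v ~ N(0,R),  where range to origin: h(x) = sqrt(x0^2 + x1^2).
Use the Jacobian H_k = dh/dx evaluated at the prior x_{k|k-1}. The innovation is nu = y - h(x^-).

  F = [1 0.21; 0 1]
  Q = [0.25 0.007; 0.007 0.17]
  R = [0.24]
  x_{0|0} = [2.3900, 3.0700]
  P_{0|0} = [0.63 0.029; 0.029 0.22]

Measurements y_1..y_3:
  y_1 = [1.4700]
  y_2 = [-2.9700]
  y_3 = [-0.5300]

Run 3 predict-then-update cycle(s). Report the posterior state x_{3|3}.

step 1: x^-=[3.0347, 3.0700]  P^-=[0.9019 0.0822; 0.0822 0.3900]  H_jac=[0.7030 0.7112]  S=[0.9652]  K=[0.7175; 0.3472]  nu=[-2.8467]  x^+=[0.9922, 2.0815]  P^+=[0.4050 -0.1583; -0.1583 0.2736]
step 2: x^-=[1.4293, 2.0815]  P^-=[0.6006 -0.0938; -0.0938 0.4436]  H_jac=[0.5661 0.8244]  S=[0.6464]  K=[0.4064; 0.4836]  nu=[-5.4950]  x^+=[-0.8037, -0.5760]  P^+=[0.4939 -0.2208; -0.2208 0.2924]
step 3: x^-=[-0.9247, -0.5760]  P^-=[0.6640 -0.1524; -0.1524 0.4624]  H_jac=[-0.8488 -0.5287]  S=[0.7109]  K=[-0.6795; -0.1619]  nu=[-1.6194]  x^+=[0.1757, -0.3137]  P^+=[0.3358 -0.2306; -0.2306 0.4438]

x_post = [0.1757, -0.3137]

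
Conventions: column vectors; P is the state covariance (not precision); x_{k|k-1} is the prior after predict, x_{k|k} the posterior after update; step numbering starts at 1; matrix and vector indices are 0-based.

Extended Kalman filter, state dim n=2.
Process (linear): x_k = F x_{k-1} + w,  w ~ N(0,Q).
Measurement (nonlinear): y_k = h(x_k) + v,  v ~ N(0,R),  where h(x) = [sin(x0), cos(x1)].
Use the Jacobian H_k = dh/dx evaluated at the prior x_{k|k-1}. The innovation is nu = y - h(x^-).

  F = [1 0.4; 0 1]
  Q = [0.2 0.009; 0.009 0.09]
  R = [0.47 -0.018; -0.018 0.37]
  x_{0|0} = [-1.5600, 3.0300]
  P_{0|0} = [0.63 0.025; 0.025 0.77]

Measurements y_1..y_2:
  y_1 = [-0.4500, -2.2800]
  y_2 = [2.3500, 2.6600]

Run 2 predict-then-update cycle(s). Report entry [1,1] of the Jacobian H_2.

step 1: x^-=[-0.3480, 3.0300]  P^-=[0.9732 0.3420; 0.3420 0.8600]  H_jac=[0.9401 0.0000; 0.0000 -0.1114]  S=[1.3300 -0.0538; -0.0538 0.3807]  K=[0.6877 -0.0028; 0.2329 -0.2187]  nu=[-0.1090, -1.2862]  x^+=[-0.4193, 3.2859]  P^+=[0.3439 0.1206; 0.1206 0.7642]
step 2: x^-=[0.8951, 3.2859]  P^-=[0.7627 0.4353; 0.4353 0.8542]  H_jac=[0.6255 0.0000; 0.0000 0.1438]  S=[0.7684 0.0211; 0.0211 0.3877]  K=[0.6173 0.1278; 0.3461 0.2979]  nu=[1.5698, 3.6496]  x^+=[2.3304, 4.9166]  P^+=[0.4602 0.2515; 0.2515 0.7234]

H_jac[1,1] = 0.1438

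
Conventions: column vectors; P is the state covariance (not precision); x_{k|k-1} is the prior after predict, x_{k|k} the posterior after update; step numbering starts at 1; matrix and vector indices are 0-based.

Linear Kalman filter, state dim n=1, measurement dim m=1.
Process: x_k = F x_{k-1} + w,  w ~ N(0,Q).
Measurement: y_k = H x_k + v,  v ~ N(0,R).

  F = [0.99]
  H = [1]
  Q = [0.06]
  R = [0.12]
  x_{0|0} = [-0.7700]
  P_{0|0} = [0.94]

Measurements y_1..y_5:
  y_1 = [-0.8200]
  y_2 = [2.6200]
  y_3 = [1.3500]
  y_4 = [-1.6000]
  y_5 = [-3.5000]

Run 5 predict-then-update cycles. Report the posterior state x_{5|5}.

x_post = [-1.8322]

step 1: x^-=[-0.7623]  P^-=[0.9813]  S=[1.1013]  K=[0.8910]  nu=[-0.0577]  x^+=[-0.8137]  P^+=[0.1069]
step 2: x^-=[-0.8056]  P^-=[0.1648]  S=[0.2848]  K=[0.5786]  nu=[3.4256]  x^+=[1.1766]  P^+=[0.0694]
step 3: x^-=[1.1649]  P^-=[0.1281]  S=[0.2481]  K=[0.5162]  nu=[0.1851]  x^+=[1.2604]  P^+=[0.0619]
step 4: x^-=[1.2478]  P^-=[0.1207]  S=[0.2407]  K=[0.5015]  nu=[-2.8478]  x^+=[-0.1803]  P^+=[0.0602]
step 5: x^-=[-0.1785]  P^-=[0.1190]  S=[0.2390]  K=[0.4979]  nu=[-3.3215]  x^+=[-1.8322]  P^+=[0.0597]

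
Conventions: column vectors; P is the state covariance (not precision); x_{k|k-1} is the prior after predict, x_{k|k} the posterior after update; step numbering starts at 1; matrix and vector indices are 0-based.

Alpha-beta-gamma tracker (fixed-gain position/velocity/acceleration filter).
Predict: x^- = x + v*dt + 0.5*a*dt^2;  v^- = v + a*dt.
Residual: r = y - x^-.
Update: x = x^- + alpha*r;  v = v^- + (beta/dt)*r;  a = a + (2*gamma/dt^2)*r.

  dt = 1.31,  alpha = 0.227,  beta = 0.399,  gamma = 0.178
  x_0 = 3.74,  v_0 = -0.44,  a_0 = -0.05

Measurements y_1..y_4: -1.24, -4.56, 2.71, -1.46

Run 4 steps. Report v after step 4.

step 1: x_pred=3.1207  r=-4.3607  x^+=2.1308  v^+=-1.8337  a^+=-0.9546
step 2: x_pred=-1.0904  r=-3.4696  x^+=-1.8780  v^+=-4.1410  a^+=-1.6744
step 3: x_pred=-8.7394  r=11.4494  x^+=-6.1404  v^+=-2.8472  a^+=0.7008
step 4: x_pred=-9.2689  r=7.8089  x^+=-7.4963  v^+=0.4493  a^+=2.3207

v_post = 0.4493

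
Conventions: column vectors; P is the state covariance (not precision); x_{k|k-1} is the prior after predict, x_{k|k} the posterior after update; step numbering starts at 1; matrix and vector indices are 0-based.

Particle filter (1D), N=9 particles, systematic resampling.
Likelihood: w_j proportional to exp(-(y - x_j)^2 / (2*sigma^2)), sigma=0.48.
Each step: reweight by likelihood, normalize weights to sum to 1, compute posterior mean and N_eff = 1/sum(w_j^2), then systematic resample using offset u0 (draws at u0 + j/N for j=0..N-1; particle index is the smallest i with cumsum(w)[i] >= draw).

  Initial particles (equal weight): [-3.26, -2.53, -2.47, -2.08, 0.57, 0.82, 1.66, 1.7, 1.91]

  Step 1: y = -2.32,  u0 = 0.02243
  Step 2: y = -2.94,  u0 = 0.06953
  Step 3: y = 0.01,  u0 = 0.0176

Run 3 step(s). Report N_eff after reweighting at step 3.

N_eff = 1.2215

step 1: w=[0.0508, 0.3144, 0.3295, 0.3053, 0.0000, 0.0000, 0.0000, 0.0000, 0.0000]  mean=-2.4100  Neff=3.2984  idx=[0, 1, 1, 1, 2, 2, 2, 3, 3]
step 2: w=[0.1557, 0.1350, 0.1350, 0.1350, 0.1204, 0.1204, 0.1204, 0.0391, 0.0391]  mean=-2.5868  Neff=7.9711  idx=[0, 1, 2, 2, 3, 4, 5, 6, 7]
step 3: w=[0.0000, 0.0098, 0.0098, 0.0098, 0.0098, 0.0189, 0.0189, 0.0189, 0.9040]  mean=-2.1198  Neff=1.2215  idx=[2, 8, 8, 8, 8, 8, 8, 8, 8]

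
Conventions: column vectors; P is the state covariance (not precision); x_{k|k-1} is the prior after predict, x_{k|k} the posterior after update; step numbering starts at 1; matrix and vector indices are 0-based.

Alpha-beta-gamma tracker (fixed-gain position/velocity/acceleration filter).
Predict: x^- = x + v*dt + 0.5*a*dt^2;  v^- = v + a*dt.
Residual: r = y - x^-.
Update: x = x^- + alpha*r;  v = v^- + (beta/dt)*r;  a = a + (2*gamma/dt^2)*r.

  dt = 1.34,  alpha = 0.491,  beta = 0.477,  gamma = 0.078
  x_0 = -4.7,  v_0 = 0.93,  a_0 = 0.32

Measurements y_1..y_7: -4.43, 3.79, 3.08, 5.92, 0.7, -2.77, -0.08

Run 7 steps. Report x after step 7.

step 1: x_pred=-3.1665  r=-1.2635  x^+=-3.7869  v^+=0.9090  a^+=0.2102
step 2: x_pred=-2.3800  r=6.1700  x^+=0.6495  v^+=3.3871  a^+=0.7463
step 3: x_pred=5.8582  r=-2.7782  x^+=4.4941  v^+=3.3982  a^+=0.5049
step 4: x_pred=9.5009  r=-3.5809  x^+=7.7427  v^+=2.8000  a^+=0.1938
step 5: x_pred=11.6687  r=-10.9687  x^+=6.2831  v^+=-0.8448  a^+=-0.7591
step 6: x_pred=4.4695  r=-7.2395  x^+=0.9149  v^+=-4.4391  a^+=-1.3881
step 7: x_pred=-6.2797  r=6.1997  x^+=-3.2357  v^+=-4.0922  a^+=-0.8495

x_post = -3.2357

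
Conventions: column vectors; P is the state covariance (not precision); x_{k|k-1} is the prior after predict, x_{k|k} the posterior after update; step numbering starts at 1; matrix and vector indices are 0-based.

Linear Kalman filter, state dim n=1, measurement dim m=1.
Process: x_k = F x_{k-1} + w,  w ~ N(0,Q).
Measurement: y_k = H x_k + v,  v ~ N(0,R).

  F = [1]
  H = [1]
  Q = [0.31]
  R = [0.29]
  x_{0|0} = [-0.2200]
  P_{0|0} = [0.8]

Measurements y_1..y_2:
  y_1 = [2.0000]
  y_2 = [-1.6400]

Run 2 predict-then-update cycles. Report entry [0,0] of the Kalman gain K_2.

K[0,0] = 0.6506

step 1: x^-=[-0.2200]  P^-=[1.1100]  S=[1.4000]  K=[0.7929]  nu=[2.2200]  x^+=[1.5401]  P^+=[0.2299]
step 2: x^-=[1.5401]  P^-=[0.5399]  S=[0.8299]  K=[0.6506]  nu=[-3.1801]  x^+=[-0.5288]  P^+=[0.1887]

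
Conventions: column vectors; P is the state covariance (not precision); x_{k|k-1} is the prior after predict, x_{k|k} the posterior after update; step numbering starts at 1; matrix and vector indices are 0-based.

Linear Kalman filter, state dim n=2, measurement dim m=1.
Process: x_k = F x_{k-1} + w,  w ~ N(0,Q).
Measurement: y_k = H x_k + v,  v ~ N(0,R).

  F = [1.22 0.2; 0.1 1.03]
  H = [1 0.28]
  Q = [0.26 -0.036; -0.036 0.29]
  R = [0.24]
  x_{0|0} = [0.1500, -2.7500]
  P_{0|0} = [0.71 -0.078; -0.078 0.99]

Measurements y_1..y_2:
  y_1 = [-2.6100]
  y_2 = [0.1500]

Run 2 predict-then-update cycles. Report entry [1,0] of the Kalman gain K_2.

step 1: x^-=[-0.3670, -2.8175]  P^-=[1.3183 0.1550; 0.1550 1.3313]  S=[1.7495]  K=[0.7783; 0.3017]  nu=[-1.4541]  x^+=[-1.4988, -3.2562]  P^+=[0.2584 -0.2558; -0.2558 1.1721]
step 2: x^-=[-2.4798, -3.5037]  P^-=[0.5667 -0.0896; -0.0896 1.4834]  S=[0.8728]  K=[0.6205; 0.3732]  nu=[3.6108]  x^+=[-0.2392, -2.1560]  P^+=[0.2306 -0.2917; -0.2917 1.3618]

K[1,0] = 0.3732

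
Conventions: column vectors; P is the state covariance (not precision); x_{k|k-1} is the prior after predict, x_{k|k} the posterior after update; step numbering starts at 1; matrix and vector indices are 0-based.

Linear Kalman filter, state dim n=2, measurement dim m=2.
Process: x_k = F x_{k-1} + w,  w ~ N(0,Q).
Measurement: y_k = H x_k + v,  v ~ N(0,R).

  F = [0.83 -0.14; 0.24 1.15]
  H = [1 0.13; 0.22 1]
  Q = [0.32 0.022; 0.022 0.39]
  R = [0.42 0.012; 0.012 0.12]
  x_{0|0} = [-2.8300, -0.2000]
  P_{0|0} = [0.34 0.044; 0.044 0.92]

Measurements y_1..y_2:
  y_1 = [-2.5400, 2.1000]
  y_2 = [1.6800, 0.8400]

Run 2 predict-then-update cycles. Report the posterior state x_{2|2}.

x_post = [-0.3895, 1.1676]

step 1: x^-=[-2.3209, -0.9092]  P^-=[0.5620 -0.0179; -0.0179 1.6506]  S=[1.0053 0.3318; 0.3318 1.7899]  K=[0.5723 -0.0470; -0.1150 0.9413]  nu=[-0.1009, 3.5198]  x^+=[-2.5441, 2.4155]  P^+=[0.2467 -0.0530; -0.0530 0.1232]
step 2: x^-=[-2.4498, 2.1673]  P^-=[0.5047 0.0024; 0.0024 0.5379]  S=[0.9344 0.1955; 0.1955 0.6834]  K=[0.5379 0.0122; -0.0929 0.8145]  nu=[3.8480, -0.7883]  x^+=[-0.3895, 1.1676]  P^+=[0.2317 -0.0430; -0.0430 0.1061]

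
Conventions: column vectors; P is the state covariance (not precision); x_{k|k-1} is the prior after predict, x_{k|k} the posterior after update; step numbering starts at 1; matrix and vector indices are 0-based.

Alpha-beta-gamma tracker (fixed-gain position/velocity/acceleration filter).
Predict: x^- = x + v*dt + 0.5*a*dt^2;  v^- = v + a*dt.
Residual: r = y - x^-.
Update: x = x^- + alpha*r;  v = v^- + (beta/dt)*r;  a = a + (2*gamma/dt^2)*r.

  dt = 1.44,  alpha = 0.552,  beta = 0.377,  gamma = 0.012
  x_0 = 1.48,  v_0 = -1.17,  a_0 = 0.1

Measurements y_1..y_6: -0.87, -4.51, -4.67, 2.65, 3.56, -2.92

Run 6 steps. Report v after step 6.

step 1: x_pred=-0.1011  r=-0.7689  x^+=-0.5255  v^+=-1.2273  a^+=0.0911
step 2: x_pred=-2.1984  r=-2.3116  x^+=-3.4744  v^+=-1.7013  a^+=0.0643
step 3: x_pred=-5.8576  r=1.1876  x^+=-5.2020  v^+=-1.2977  a^+=0.0781
step 4: x_pred=-6.9898  r=9.6398  x^+=-1.6686  v^+=1.3385  a^+=0.1897
step 5: x_pred=0.4554  r=3.1046  x^+=2.1691  v^+=2.4244  a^+=0.2256
step 6: x_pred=5.8942  r=-8.8142  x^+=1.0287  v^+=0.4416  a^+=0.1236

v_post = 0.4416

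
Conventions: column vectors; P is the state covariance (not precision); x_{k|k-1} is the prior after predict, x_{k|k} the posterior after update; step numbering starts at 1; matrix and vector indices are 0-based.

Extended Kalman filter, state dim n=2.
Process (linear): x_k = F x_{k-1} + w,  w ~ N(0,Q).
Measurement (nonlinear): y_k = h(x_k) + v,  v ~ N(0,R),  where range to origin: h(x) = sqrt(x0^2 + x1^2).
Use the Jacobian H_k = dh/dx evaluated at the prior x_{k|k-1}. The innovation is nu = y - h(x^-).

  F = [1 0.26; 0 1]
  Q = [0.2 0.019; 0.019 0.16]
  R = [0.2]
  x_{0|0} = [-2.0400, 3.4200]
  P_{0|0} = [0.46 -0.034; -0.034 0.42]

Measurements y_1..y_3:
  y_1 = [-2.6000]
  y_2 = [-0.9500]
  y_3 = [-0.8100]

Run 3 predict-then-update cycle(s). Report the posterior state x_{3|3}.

step 1: x^-=[-1.1508, 3.4200]  P^-=[0.6707 0.0942; 0.0942 0.5800]  H_jac=[-0.3189 0.9478]  S=[0.7323]  K=[-0.1702; 0.7097]  nu=[-6.2084]  x^+=[-0.0942, -0.9859]  P^+=[0.6495 0.1826; 0.1826 0.2112]
step 2: x^-=[-0.3506, -0.9859]  P^-=[0.9588 0.2566; 0.2566 0.3712]  H_jac=[-0.3350 -0.9422]  S=[0.7991]  K=[-0.7044; -0.5452]  nu=[-1.9964]  x^+=[1.0558, 0.1026]  P^+=[0.5622 -0.0504; -0.0504 0.1336]
step 3: x^-=[1.0824, 0.1026]  P^-=[0.7450 0.0034; 0.0034 0.2936]  H_jac=[0.9955 0.0944]  S=[0.9417]  K=[0.7880; 0.0330]  nu=[-1.8973]  x^+=[-0.4126, 0.0400]  P^+=[0.1603 -0.0211; -0.0211 0.2926]

x_post = [-0.4126, 0.0400]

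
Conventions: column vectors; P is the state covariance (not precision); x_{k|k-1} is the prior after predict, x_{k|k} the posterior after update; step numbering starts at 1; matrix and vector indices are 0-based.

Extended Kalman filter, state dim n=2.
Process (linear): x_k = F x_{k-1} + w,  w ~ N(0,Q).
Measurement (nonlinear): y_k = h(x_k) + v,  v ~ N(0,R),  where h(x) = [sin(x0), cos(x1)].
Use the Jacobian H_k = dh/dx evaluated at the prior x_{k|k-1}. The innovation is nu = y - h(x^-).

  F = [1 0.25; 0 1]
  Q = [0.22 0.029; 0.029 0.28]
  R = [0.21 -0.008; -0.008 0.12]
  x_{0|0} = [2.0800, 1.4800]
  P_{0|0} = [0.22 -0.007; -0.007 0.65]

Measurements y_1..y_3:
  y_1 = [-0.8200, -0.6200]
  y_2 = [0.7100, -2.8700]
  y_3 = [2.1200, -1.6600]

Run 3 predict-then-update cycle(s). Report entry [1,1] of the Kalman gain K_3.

step 1: x^-=[2.4500, 1.4800]  P^-=[0.4771 0.1845; 0.1845 0.9300]  H_jac=[-0.7702 0.0000; 0.0000 -0.9959]  S=[0.4931 0.1335; 0.1335 1.0424]  K=[-0.7227 -0.0837; -0.0493 -0.8822]  nu=[-1.4578, -0.7107]  x^+=[3.5630, 2.1788]  P^+=[0.1962 0.0043; 0.0043 0.1059]
step 2: x^-=[4.1077, 2.1788]  P^-=[0.4249 0.0598; 0.0598 0.3859]  H_jac=[-0.5685 0.0000; 0.0000 -0.8208]  S=[0.3473 0.0199; 0.0199 0.3800]  K=[-0.6902 -0.0930; -0.0502 -0.8310]  nu=[1.5327, -2.2987]  x^+=[3.2636, 4.0120]  P^+=[0.2536 0.0069; 0.0069 0.1210]
step 3: x^-=[4.2666, 4.0120]  P^-=[0.4846 0.0661; 0.0661 0.4010]  H_jac=[-0.4312 0.0000; 0.0000 0.7646]  S=[0.3001 -0.0298; -0.0298 0.3544]  K=[-0.6879 0.0848; -0.0092 0.8643]  nu=[3.0223, -1.0155]  x^+=[2.1014, 3.1066]  P^+=[0.3366 0.0205; 0.0205 0.1357]

K[1,1] = 0.8643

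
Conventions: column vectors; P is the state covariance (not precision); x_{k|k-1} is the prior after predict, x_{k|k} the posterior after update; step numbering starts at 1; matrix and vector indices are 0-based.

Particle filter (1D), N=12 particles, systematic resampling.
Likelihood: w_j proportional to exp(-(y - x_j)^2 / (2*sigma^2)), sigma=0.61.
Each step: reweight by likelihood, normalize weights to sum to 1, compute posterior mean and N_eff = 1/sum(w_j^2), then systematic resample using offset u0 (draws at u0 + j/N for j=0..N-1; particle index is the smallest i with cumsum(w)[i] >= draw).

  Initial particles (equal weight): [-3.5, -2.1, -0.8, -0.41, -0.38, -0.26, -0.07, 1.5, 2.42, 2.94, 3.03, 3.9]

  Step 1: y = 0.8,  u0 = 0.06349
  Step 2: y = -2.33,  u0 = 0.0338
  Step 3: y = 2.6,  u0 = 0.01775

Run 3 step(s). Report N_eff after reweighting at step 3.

step 1: w=[0.0000, 0.0000, 0.0220, 0.0958, 0.1055, 0.1514, 0.2479, 0.3548, 0.0202, 0.0015, 0.0009, 0.0000]  mean=0.4342  Neff=4.3196  idx=[3, 4, 5, 5, 6, 6, 6, 7, 7, 7, 7, 8]
step 2: w=[0.3130, 0.2678, 0.1401, 0.1401, 0.0464, 0.0464, 0.0464, 0.0000, 0.0000, 0.0000, 0.0000, 0.0000]  mean=-0.3127  Neff=4.6432  idx=[0, 0, 0, 0, 1, 1, 1, 2, 2, 3, 4, 5]
step 3: w=[0.0225, 0.0225, 0.0225, 0.0225, 0.0287, 0.0287, 0.0287, 0.0735, 0.0735, 0.0735, 0.3017, 0.3017]  mean=-0.1692  Neff=4.9326  idx=[0, 4, 7, 8, 9, 10, 10, 10, 10, 11, 11, 11]

N_eff = 4.9326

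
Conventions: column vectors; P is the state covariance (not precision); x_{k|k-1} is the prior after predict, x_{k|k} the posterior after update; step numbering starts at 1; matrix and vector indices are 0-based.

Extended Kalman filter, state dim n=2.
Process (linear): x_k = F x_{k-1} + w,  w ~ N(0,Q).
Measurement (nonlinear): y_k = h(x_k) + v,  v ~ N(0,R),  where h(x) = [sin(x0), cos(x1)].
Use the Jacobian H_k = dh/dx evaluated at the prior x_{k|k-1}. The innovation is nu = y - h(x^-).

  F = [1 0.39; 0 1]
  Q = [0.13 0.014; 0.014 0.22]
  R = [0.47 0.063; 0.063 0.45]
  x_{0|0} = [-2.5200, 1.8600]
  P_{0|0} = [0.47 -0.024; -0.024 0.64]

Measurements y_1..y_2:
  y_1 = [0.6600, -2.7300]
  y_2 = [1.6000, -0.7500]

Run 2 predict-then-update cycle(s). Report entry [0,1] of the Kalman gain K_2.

K[0,1] = -0.0066

step 1: x^-=[-1.7946, 1.8600]  P^-=[0.6786 0.2396; 0.2396 0.8600]  H_jac=[-0.2219 0.0000; 0.0000 -0.9585]  S=[0.5034 0.1140; 0.1140 1.2401]  K=[-0.2627 -0.1610; 0.0458 -0.6689]  nu=[1.6351, -2.4448]  x^+=[-1.8304, 3.5703]  P^+=[0.6021 0.0929; 0.0929 0.3110]
step 2: x^-=[-0.4380, 3.5703]  P^-=[0.8518 0.2282; 0.2282 0.5310]  H_jac=[0.9056 0.0000; 0.0000 0.4157]  S=[1.1686 0.1489; 0.1489 0.5418]  K=[0.6610 -0.0066; 0.1294 0.3719]  nu=[2.0241, 0.1595]  x^+=[0.8988, 3.8916]  P^+=[0.3426 0.0931; 0.0931 0.4222]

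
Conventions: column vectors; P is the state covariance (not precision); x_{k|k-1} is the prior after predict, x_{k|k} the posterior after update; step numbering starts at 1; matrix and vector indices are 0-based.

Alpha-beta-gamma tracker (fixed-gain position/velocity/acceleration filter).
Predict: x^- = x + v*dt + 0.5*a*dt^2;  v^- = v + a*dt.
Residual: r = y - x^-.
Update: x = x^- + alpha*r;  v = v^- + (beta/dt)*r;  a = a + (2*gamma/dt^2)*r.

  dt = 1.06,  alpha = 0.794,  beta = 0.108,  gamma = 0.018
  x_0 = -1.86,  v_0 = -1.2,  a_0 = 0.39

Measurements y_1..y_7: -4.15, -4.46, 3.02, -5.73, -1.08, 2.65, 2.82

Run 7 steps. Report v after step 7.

v_post = 2.1998

step 1: x_pred=-2.9129  r=-1.2371  x^+=-3.8952  v^+=-0.9126  a^+=0.3504
step 2: x_pred=-4.6657  r=0.2057  x^+=-4.5024  v^+=-0.5203  a^+=0.3570
step 3: x_pred=-4.8534  r=7.8734  x^+=1.3981  v^+=0.6603  a^+=0.6092
step 4: x_pred=2.4402  r=-8.1702  x^+=-4.0469  v^+=0.4736  a^+=0.3474
step 5: x_pred=-3.3497  r=2.2697  x^+=-1.5476  v^+=1.0731  a^+=0.4202
step 6: x_pred=-0.1740  r=2.8240  x^+=2.0683  v^+=1.8062  a^+=0.5106
step 7: x_pred=4.2698  r=-1.4498  x^+=3.1186  v^+=2.1998  a^+=0.4642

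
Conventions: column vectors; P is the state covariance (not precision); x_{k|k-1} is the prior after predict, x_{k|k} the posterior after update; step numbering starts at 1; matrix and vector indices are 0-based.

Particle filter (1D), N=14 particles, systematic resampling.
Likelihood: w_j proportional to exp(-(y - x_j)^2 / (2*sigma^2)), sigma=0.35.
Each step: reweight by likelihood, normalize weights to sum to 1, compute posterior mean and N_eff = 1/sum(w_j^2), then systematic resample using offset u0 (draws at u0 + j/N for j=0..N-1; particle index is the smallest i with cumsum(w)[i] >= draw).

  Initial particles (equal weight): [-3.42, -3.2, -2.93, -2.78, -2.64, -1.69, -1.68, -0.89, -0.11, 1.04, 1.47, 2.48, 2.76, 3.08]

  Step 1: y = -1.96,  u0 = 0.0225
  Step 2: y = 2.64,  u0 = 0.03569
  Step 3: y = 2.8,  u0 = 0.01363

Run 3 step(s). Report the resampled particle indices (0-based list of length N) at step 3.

step 1: w=[0.0001, 0.0011, 0.0125, 0.0374, 0.0882, 0.4324, 0.4228, 0.0054, 0.0000, 0.0000, 0.0000, 0.0000, 0.0000, 0.0000]  mean=-1.8233  Neff=2.6658  idx=[3, 4, 5, 5, 5, 5, 5, 5, 6, 6, 6, 6, 6, 6]
step 2: w=[0.0000, 0.0000, 0.0688, 0.0688, 0.0688, 0.0688, 0.0688, 0.0688, 0.0979, 0.0979, 0.0979, 0.0979, 0.0979, 0.0979]  mean=-1.6841  Neff=11.6445  idx=[2, 3, 4, 5, 6, 7, 8, 9, 9, 10, 11, 12, 12, 13]
step 3: w=[0.0570, 0.0570, 0.0570, 0.0570, 0.0570, 0.0570, 0.0822, 0.0822, 0.0822, 0.0822, 0.0822, 0.0822, 0.0822, 0.0822]  mean=-1.6834  Neff=13.5855  idx=[0, 1, 2, 3, 5, 6, 7, 8, 8, 9, 10, 11, 12, 13]

resampled_idx = [0, 1, 2, 3, 5, 6, 7, 8, 8, 9, 10, 11, 12, 13]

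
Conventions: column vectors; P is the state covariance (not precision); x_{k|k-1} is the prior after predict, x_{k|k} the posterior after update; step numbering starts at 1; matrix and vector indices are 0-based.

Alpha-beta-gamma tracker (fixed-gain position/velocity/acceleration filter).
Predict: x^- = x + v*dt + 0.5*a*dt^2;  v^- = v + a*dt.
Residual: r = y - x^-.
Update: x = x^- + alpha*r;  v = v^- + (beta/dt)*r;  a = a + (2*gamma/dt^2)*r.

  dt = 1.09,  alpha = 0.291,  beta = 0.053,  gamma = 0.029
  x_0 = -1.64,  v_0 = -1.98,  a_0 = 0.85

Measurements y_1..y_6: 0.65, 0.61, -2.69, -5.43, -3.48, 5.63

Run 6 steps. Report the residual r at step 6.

resid = 1.3423

step 1: x_pred=-3.2933  r=3.9433  x^+=-2.1458  v^+=-0.8618  a^+=1.0425
step 2: x_pred=-2.4658  r=3.0758  x^+=-1.5707  v^+=0.4241  a^+=1.1927
step 3: x_pred=-0.4000  r=-2.2900  x^+=-1.0664  v^+=1.6128  a^+=1.0809
step 4: x_pred=1.3336  r=-6.7636  x^+=-0.6346  v^+=2.4620  a^+=0.7507
step 5: x_pred=2.4950  r=-5.9750  x^+=0.7562  v^+=2.9897  a^+=0.4590
step 6: x_pred=4.2877  r=1.3423  x^+=4.6783  v^+=3.5553  a^+=0.5245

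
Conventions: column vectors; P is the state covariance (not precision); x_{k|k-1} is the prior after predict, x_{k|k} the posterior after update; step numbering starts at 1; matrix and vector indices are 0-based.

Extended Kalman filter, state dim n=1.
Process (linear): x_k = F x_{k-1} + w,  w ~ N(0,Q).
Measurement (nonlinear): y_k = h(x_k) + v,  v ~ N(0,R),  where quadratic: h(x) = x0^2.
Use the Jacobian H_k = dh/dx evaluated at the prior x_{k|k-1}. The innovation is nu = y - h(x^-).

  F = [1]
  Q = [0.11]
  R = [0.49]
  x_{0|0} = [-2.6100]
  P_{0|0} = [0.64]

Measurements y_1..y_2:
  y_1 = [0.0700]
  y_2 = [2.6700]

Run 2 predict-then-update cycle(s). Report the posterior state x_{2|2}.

step 1: x^-=[-2.6100]  P^-=[0.7500]  H_jac=[-5.2200]  S=[20.9263]  K=[-0.1871]  nu=[-6.7421]  x^+=[-1.3487]  P^+=[0.0176]
step 2: x^-=[-1.3487]  P^-=[0.1276]  H_jac=[-2.6973]  S=[1.4181]  K=[-0.2426]  nu=[0.8511]  x^+=[-1.5552]  P^+=[0.0441]

x_post = [-1.5552]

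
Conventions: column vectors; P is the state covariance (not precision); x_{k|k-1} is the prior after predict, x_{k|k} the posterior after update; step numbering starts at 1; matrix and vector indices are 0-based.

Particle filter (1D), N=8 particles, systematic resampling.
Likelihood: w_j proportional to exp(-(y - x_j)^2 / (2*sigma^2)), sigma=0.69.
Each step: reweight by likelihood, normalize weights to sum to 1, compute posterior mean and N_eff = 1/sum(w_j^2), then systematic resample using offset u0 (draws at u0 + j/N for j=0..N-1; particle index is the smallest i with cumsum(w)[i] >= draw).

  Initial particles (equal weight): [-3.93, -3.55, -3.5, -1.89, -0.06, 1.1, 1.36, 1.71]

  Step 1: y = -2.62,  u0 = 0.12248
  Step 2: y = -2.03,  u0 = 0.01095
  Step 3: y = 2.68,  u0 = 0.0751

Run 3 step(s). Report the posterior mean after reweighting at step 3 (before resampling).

step 1: w=[0.1041, 0.2546, 0.2799, 0.3607, 0.0006, 0.0000, 0.0000, 0.0000]  mean=-2.9745  Neff=3.5194  idx=[1, 1, 2, 2, 2, 3, 3, 3]
step 2: w=[0.0258, 0.0258, 0.0302, 0.0302, 0.0302, 0.2860, 0.2860, 0.2860]  mean=-2.1214  Neff=4.0099  idx=[0, 4, 5, 5, 6, 6, 7, 7]
step 3: w=[0.0000, 0.0000, 0.1667, 0.1667, 0.1667, 0.1667, 0.1667, 0.1667]  mean=-1.8900  Neff=6.0000  idx=[2, 3, 3, 4, 5, 6, 6, 7]

post_mean = -1.8900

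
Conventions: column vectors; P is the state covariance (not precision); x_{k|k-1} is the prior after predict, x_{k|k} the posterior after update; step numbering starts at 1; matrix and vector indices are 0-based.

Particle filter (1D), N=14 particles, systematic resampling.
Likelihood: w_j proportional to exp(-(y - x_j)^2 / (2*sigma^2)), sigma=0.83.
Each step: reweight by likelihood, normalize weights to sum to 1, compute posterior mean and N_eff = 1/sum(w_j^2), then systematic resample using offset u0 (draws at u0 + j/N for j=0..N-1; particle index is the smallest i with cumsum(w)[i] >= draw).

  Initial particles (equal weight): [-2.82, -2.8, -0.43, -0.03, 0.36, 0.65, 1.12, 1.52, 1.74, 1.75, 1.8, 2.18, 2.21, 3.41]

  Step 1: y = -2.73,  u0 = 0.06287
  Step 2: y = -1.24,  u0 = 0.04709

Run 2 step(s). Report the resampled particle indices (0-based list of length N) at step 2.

step 1: w=[0.4925, 0.4937, 0.0107, 0.0025, 0.0005, 0.0001, 0.0000, 0.0000, 0.0000, 0.0000, 0.0000, 0.0000, 0.0000, 0.0000]  mean=-2.7757  Neff=2.0557  idx=[0, 0, 0, 0, 0, 0, 0, 1, 1, 1, 1, 1, 1, 2]
step 2: w=[0.0585, 0.0585, 0.0585, 0.0585, 0.0585, 0.0585, 0.0585, 0.0613, 0.0613, 0.0613, 0.0613, 0.0613, 0.0613, 0.2226]  mean=-2.2806  Neff=10.4097  idx=[0, 2, 3, 4, 5, 6, 8, 9, 10, 11, 12, 13, 13, 13]

resampled_idx = [0, 2, 3, 4, 5, 6, 8, 9, 10, 11, 12, 13, 13, 13]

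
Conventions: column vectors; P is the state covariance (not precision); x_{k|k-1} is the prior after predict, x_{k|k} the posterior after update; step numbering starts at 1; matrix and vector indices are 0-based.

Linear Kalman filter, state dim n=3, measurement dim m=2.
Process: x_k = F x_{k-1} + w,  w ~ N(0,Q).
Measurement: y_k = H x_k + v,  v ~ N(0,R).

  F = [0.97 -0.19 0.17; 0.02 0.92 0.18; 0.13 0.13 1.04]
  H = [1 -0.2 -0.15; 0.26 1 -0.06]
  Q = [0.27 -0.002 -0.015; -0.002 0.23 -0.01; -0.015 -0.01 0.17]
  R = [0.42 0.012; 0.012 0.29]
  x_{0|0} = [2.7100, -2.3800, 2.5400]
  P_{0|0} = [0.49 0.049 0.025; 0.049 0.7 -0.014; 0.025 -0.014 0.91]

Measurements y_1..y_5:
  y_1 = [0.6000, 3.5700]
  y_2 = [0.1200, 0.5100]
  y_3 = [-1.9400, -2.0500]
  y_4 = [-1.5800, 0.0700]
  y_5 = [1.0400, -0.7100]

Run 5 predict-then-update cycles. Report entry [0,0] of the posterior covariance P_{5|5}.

P_post[0,0] = 0.2995

step 1: x^-=[3.5127, -1.6782, 2.6845]  P^-=[0.7737 -0.0407 0.2236; -0.0407 0.8495 0.2387; 0.2236 0.2387 1.1790]  S=[1.2177 -0.0398; -0.0398 1.1393]  K=[0.6194 0.1507; -0.1789 0.7176; 0.0057 0.1987]  nu=[-2.8457, 4.4960]  x^+=[2.4275, 2.0570, 3.5616]  P^+=[0.2880 -0.0123 0.1901; -0.0123 0.2137 0.0763; 0.1901 0.0763 1.1341]
step 2: x^-=[2.5694, 2.5821, 4.2870]  P^-=[0.6438 0.0331 0.3979; 0.0331 0.4739 0.3103; 0.3979 0.3103 1.4767]  S=[1.0020 0.0471; 0.0471 0.7804]  K=[0.5673 0.1921; -0.1363 0.6027; 0.0948 0.4109]  nu=[-1.2899, -2.4829]  x^+=[1.3605, 1.2614, 3.1444]  P^+=[0.2822 0.0054 0.2706; 0.0054 0.1796 0.1299; 0.2706 0.1299 1.3323]
step 3: x^-=[1.6146, 1.7537, 3.6111]  P^-=[0.6594 0.0817 0.5084; 0.0817 0.4704 0.4016; 0.5084 0.4016 1.7273]  S=[0.9760 0.0766; 0.0766 0.7896]  K=[0.5629 0.2273; -0.1218 0.6039; 0.1314 0.5319]  nu=[-2.6622, -4.0068]  x^+=[-0.7948, -0.3419, 1.1299]  P^+=[0.2897 0.0163 0.3155; 0.0163 0.1792 0.1624; 0.3155 0.1624 1.4763]
step 4: x^-=[-0.5139, -0.1270, 1.0273]  P^-=[0.6793 0.1079 0.5765; 0.1079 0.4863 0.4636; 0.5765 0.4636 1.9044]  S=[0.9733 0.0898; 0.0898 0.8115]  K=[0.5643 0.2456; -0.1170 0.6124; 0.1483 0.5988]  nu=[-0.9374, 0.3923]  x^+=[-0.9465, 0.2229, 1.1232]  P^+=[0.2956 0.0217 0.3421; 0.0217 0.1814 0.1811; 0.3421 0.1811 1.5761]
step 5: x^-=[-0.7695, 0.3883, 1.0741]  P^-=[0.6934 0.1225 0.6195; 0.1225 0.4980 0.5027; 0.6195 0.5027 2.0249]  S=[0.9741 0.0963; 0.0963 0.8262]  K=[0.5659 0.2555; -0.1150 0.6182; 0.1579 0.6380]  nu=[2.0483, -0.8338]  x^+=[0.1767, -0.3627, 0.8655]  P^+=[0.2995 0.0246 0.3591; 0.0246 0.1830 0.1922; 0.3591 0.1922 1.6449]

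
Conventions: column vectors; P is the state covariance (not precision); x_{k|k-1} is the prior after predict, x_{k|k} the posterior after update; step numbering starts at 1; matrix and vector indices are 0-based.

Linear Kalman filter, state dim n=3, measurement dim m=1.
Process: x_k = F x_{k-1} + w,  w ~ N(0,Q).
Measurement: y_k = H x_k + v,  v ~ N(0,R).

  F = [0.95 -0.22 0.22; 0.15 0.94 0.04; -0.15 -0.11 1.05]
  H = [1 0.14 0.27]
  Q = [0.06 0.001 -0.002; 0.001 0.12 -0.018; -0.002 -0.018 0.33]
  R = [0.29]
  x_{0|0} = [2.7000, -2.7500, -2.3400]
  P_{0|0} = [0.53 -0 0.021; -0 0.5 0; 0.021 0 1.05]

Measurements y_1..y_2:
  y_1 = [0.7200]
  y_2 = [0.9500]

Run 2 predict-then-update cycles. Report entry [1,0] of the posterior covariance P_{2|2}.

P_post[1,0] = -0.1050

step 1: x^-=[2.6552, -2.2736, -2.5595]  P^-=[0.6221 -0.0161 0.1974; -0.0161 0.5757 -0.0343; 0.1974 -0.0343 1.4990]  S=[1.1322]  K=[0.5946; 0.0487; 0.5276]  nu=[-0.9258]  x^+=[2.1047, -2.3187, -3.0479]  P^+=[0.2219 -0.0490 -0.1578; -0.0490 0.5730 -0.0635; -0.1578 -0.0635 1.1839]
step 2: x^-=[1.8391, -1.9858, -3.2610]  P^-=[0.3059 -0.1413 0.1213; -0.1413 0.6127 -0.1111; 0.1213 -0.1111 1.7099]  S=[0.7501]  K=[0.4251; -0.1140; 0.7564]  nu=[0.2694]  x^+=[1.9536, -2.0165, -3.0572]  P^+=[0.1704 -0.1050 -0.1200; -0.1050 0.6029 -0.0464; -0.1200 -0.0464 1.2807]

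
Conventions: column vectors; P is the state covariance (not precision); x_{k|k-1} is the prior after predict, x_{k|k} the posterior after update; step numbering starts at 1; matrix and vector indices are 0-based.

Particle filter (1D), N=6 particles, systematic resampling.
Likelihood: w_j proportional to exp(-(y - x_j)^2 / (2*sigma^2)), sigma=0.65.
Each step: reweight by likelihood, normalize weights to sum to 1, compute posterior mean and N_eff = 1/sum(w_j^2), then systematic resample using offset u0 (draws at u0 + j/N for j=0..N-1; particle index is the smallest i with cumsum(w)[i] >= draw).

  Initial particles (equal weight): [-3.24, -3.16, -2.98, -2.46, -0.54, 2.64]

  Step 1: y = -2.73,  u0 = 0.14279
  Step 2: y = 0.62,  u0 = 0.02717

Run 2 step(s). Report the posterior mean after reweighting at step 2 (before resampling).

post_mean = -2.4702

step 1: w=[0.2170, 0.2372, 0.2741, 0.2708, 0.0010, 0.0000]  mean=-2.9358  Neff=3.9720  idx=[0, 1, 2, 2, 3, 3]
step 2: w=[0.0008, 0.0017, 0.0080, 0.0080, 0.4907, 0.4907]  mean=-2.4702  Neff=2.0758  idx=[4, 4, 4, 5, 5, 5]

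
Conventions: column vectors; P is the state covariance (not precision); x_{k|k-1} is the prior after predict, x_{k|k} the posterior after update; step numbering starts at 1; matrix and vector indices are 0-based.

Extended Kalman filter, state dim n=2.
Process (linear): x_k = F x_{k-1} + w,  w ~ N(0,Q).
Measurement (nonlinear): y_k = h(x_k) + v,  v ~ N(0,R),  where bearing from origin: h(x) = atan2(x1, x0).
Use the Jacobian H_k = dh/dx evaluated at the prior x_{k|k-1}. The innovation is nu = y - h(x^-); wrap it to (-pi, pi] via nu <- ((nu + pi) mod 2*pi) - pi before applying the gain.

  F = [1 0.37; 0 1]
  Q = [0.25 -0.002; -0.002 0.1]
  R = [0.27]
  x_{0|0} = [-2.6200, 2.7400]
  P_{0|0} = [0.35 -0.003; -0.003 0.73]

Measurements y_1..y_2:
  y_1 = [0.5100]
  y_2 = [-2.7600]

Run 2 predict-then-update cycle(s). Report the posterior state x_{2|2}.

step 1: x^-=[-1.6062, 2.7400]  P^-=[0.6977 0.2651; 0.2651 0.8300]  H_jac=[-0.2716 -0.1592]  S=[0.3655]  K=[-0.6341; -0.5587]  nu=[-1.5910]  x^+=[-0.5974, 3.6288]  P^+=[0.5508 0.1356; 0.1356 0.7159]
step 2: x^-=[0.7453, 3.6288]  P^-=[0.9992 0.3985; 0.3985 0.8159]  H_jac=[-0.2644 0.0543]  S=[0.3308]  K=[-0.7332; -0.1846]  nu=[2.1550]  x^+=[-0.8347, 3.2310]  P^+=[0.8213 0.3538; 0.3538 0.8047]

x_post = [-0.8347, 3.2310]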